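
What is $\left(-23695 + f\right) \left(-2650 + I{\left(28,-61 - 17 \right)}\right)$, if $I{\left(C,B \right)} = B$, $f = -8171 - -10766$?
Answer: $57560800$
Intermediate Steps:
$f = 2595$ ($f = -8171 + 10766 = 2595$)
$\left(-23695 + f\right) \left(-2650 + I{\left(28,-61 - 17 \right)}\right) = \left(-23695 + 2595\right) \left(-2650 - 78\right) = - 21100 \left(-2650 - 78\right) = \left(-21100\right) \left(-2728\right) = 57560800$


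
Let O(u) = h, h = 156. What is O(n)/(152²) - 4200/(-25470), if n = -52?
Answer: 841751/4903824 ≈ 0.17165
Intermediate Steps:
O(u) = 156
O(n)/(152²) - 4200/(-25470) = 156/(152²) - 4200/(-25470) = 156/23104 - 4200*(-1/25470) = 156*(1/23104) + 140/849 = 39/5776 + 140/849 = 841751/4903824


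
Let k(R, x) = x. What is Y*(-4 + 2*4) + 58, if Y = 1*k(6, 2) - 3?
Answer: 54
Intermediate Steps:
Y = -1 (Y = 1*2 - 3 = 2 - 3 = -1)
Y*(-4 + 2*4) + 58 = -(-4 + 2*4) + 58 = -(-4 + 8) + 58 = -1*4 + 58 = -4 + 58 = 54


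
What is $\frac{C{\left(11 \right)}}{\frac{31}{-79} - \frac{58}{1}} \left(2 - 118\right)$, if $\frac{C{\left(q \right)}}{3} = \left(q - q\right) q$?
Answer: $0$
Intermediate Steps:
$C{\left(q \right)} = 0$ ($C{\left(q \right)} = 3 \left(q - q\right) q = 3 \cdot 0 q = 3 \cdot 0 = 0$)
$\frac{C{\left(11 \right)}}{\frac{31}{-79} - \frac{58}{1}} \left(2 - 118\right) = \frac{0}{\frac{31}{-79} - \frac{58}{1}} \left(2 - 118\right) = \frac{0}{31 \left(- \frac{1}{79}\right) - 58} \left(-116\right) = \frac{0}{- \frac{31}{79} - 58} \left(-116\right) = \frac{0}{- \frac{4613}{79}} \left(-116\right) = 0 \left(- \frac{79}{4613}\right) \left(-116\right) = 0 \left(-116\right) = 0$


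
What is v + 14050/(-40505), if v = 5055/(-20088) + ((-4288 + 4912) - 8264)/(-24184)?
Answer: -46341249055/163980506808 ≈ -0.28260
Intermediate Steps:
v = 1300925/20242008 (v = 5055*(-1/20088) + (624 - 8264)*(-1/24184) = -1685/6696 - 7640*(-1/24184) = -1685/6696 + 955/3023 = 1300925/20242008 ≈ 0.064269)
v + 14050/(-40505) = 1300925/20242008 + 14050/(-40505) = 1300925/20242008 + 14050*(-1/40505) = 1300925/20242008 - 2810/8101 = -46341249055/163980506808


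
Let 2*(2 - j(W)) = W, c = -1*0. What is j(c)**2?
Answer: 4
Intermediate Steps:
c = 0
j(W) = 2 - W/2
j(c)**2 = (2 - 1/2*0)**2 = (2 + 0)**2 = 2**2 = 4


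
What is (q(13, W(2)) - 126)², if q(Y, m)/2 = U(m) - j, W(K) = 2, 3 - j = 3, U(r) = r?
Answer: 14884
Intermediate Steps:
j = 0 (j = 3 - 1*3 = 3 - 3 = 0)
q(Y, m) = 2*m (q(Y, m) = 2*(m - 1*0) = 2*(m + 0) = 2*m)
(q(13, W(2)) - 126)² = (2*2 - 126)² = (4 - 126)² = (-122)² = 14884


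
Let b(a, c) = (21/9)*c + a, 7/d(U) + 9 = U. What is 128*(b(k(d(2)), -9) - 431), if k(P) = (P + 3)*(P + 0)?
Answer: -58112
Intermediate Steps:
d(U) = 7/(-9 + U)
k(P) = P*(3 + P) (k(P) = (3 + P)*P = P*(3 + P))
b(a, c) = a + 7*c/3 (b(a, c) = (21*(1/9))*c + a = 7*c/3 + a = a + 7*c/3)
128*(b(k(d(2)), -9) - 431) = 128*(((7/(-9 + 2))*(3 + 7/(-9 + 2)) + (7/3)*(-9)) - 431) = 128*(((7/(-7))*(3 + 7/(-7)) - 21) - 431) = 128*(((7*(-1/7))*(3 + 7*(-1/7)) - 21) - 431) = 128*((-(3 - 1) - 21) - 431) = 128*((-1*2 - 21) - 431) = 128*((-2 - 21) - 431) = 128*(-23 - 431) = 128*(-454) = -58112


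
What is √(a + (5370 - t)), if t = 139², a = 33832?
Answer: 141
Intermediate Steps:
t = 19321
√(a + (5370 - t)) = √(33832 + (5370 - 1*19321)) = √(33832 + (5370 - 19321)) = √(33832 - 13951) = √19881 = 141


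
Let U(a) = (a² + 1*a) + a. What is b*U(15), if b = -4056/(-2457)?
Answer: 8840/21 ≈ 420.95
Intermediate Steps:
U(a) = a² + 2*a (U(a) = (a² + a) + a = (a + a²) + a = a² + 2*a)
b = 104/63 (b = -4056*(-1/2457) = 104/63 ≈ 1.6508)
b*U(15) = 104*(15*(2 + 15))/63 = 104*(15*17)/63 = (104/63)*255 = 8840/21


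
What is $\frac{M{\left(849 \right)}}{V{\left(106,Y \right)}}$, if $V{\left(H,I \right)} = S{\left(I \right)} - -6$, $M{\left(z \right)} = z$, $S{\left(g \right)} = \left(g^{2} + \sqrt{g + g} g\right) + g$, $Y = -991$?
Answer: $\frac{416475252}{482247922879} + \frac{841359 i \sqrt{1982}}{964495845758} \approx 0.00086361 + 3.8836 \cdot 10^{-5} i$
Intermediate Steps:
$S{\left(g \right)} = g + g^{2} + \sqrt{2} g^{\frac{3}{2}}$ ($S{\left(g \right)} = \left(g^{2} + \sqrt{2 g} g\right) + g = \left(g^{2} + \sqrt{2} \sqrt{g} g\right) + g = \left(g^{2} + \sqrt{2} g^{\frac{3}{2}}\right) + g = g + g^{2} + \sqrt{2} g^{\frac{3}{2}}$)
$V{\left(H,I \right)} = 6 + I + I^{2} + \sqrt{2} I^{\frac{3}{2}}$ ($V{\left(H,I \right)} = \left(I + I^{2} + \sqrt{2} I^{\frac{3}{2}}\right) - -6 = \left(I + I^{2} + \sqrt{2} I^{\frac{3}{2}}\right) + 6 = 6 + I + I^{2} + \sqrt{2} I^{\frac{3}{2}}$)
$\frac{M{\left(849 \right)}}{V{\left(106,Y \right)}} = \frac{849}{6 - 991 + \left(-991\right)^{2} + \sqrt{2} \left(-991\right)^{\frac{3}{2}}} = \frac{849}{6 - 991 + 982081 + \sqrt{2} \left(- 991 i \sqrt{991}\right)} = \frac{849}{6 - 991 + 982081 - 991 i \sqrt{1982}} = \frac{849}{981096 - 991 i \sqrt{1982}}$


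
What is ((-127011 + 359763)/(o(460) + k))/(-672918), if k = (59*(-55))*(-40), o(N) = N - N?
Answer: -4849/1819682425 ≈ -2.6648e-6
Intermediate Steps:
o(N) = 0
k = 129800 (k = -3245*(-40) = 129800)
((-127011 + 359763)/(o(460) + k))/(-672918) = ((-127011 + 359763)/(0 + 129800))/(-672918) = (232752/129800)*(-1/672918) = (232752*(1/129800))*(-1/672918) = (29094/16225)*(-1/672918) = -4849/1819682425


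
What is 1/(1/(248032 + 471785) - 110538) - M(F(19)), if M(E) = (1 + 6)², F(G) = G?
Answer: -3898790165522/79567131545 ≈ -49.000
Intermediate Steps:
M(E) = 49 (M(E) = 7² = 49)
1/(1/(248032 + 471785) - 110538) - M(F(19)) = 1/(1/(248032 + 471785) - 110538) - 1*49 = 1/(1/719817 - 110538) - 49 = 1/(-79567131545/719817) - 49 = -719817/79567131545 - 49 = -3898790165522/79567131545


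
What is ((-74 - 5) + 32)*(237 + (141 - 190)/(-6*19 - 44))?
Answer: -1762265/158 ≈ -11154.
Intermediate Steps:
((-74 - 5) + 32)*(237 + (141 - 190)/(-6*19 - 44)) = (-79 + 32)*(237 - 49/(-114 - 44)) = -47*(237 - 49/(-158)) = -47*(237 - 49*(-1/158)) = -47*(237 + 49/158) = -47*37495/158 = -1762265/158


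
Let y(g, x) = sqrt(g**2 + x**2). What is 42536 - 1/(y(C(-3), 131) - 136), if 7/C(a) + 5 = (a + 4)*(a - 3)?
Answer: 3434492476/80743 + 11*sqrt(2076530)/161486 ≈ 42536.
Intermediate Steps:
C(a) = 7/(-5 + (-3 + a)*(4 + a)) (C(a) = 7/(-5 + (a + 4)*(a - 3)) = 7/(-5 + (4 + a)*(-3 + a)) = 7/(-5 + (-3 + a)*(4 + a)))
42536 - 1/(y(C(-3), 131) - 136) = 42536 - 1/(sqrt((7/(-17 - 3 + (-3)**2))**2 + 131**2) - 136) = 42536 - 1/(sqrt((7/(-17 - 3 + 9))**2 + 17161) - 136) = 42536 - 1/(sqrt((7/(-11))**2 + 17161) - 136) = 42536 - 1/(sqrt((7*(-1/11))**2 + 17161) - 136) = 42536 - 1/(sqrt((-7/11)**2 + 17161) - 136) = 42536 - 1/(sqrt(49/121 + 17161) - 136) = 42536 - 1/(sqrt(2076530/121) - 136) = 42536 - 1/(sqrt(2076530)/11 - 136) = 42536 - 1/(-136 + sqrt(2076530)/11)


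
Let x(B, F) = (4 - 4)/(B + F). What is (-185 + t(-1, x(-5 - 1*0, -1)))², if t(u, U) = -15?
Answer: 40000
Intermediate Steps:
x(B, F) = 0 (x(B, F) = 0/(B + F) = 0)
(-185 + t(-1, x(-5 - 1*0, -1)))² = (-185 - 15)² = (-200)² = 40000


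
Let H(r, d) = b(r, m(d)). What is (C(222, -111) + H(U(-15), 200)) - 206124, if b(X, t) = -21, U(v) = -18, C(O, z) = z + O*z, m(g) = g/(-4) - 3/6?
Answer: -230898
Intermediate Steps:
m(g) = -1/2 - g/4 (m(g) = g*(-1/4) - 3*1/6 = -g/4 - 1/2 = -1/2 - g/4)
H(r, d) = -21
(C(222, -111) + H(U(-15), 200)) - 206124 = (-111*(1 + 222) - 21) - 206124 = (-111*223 - 21) - 206124 = (-24753 - 21) - 206124 = -24774 - 206124 = -230898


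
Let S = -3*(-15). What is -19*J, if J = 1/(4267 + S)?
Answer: -19/4312 ≈ -0.0044063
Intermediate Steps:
S = 45
J = 1/4312 (J = 1/(4267 + 45) = 1/4312 ≈ 0.00023191)
-19*J = -19*1/4312 = -19/4312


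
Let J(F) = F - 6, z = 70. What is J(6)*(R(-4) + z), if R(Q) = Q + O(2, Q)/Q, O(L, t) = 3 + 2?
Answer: 0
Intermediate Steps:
O(L, t) = 5
J(F) = -6 + F
R(Q) = Q + 5/Q
J(6)*(R(-4) + z) = (-6 + 6)*((-4 + 5/(-4)) + 70) = 0*((-4 + 5*(-¼)) + 70) = 0*((-4 - 5/4) + 70) = 0*(-21/4 + 70) = 0*(259/4) = 0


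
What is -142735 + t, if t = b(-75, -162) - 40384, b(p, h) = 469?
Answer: -182650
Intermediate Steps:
t = -39915 (t = 469 - 40384 = -39915)
-142735 + t = -142735 - 39915 = -182650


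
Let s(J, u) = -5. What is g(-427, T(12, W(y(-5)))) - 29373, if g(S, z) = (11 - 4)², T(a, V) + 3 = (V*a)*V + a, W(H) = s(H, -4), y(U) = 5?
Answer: -29324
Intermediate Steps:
W(H) = -5
T(a, V) = -3 + a + a*V² (T(a, V) = -3 + ((V*a)*V + a) = -3 + (a*V² + a) = -3 + (a + a*V²) = -3 + a + a*V²)
g(S, z) = 49 (g(S, z) = 7² = 49)
g(-427, T(12, W(y(-5)))) - 29373 = 49 - 29373 = -29324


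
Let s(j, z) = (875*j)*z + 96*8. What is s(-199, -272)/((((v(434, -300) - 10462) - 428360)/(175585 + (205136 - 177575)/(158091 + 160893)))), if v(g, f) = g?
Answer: -55265278601034591/2913307454 ≈ -1.8970e+7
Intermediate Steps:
s(j, z) = 768 + 875*j*z (s(j, z) = 875*j*z + 768 = 768 + 875*j*z)
s(-199, -272)/((((v(434, -300) - 10462) - 428360)/(175585 + (205136 - 177575)/(158091 + 160893)))) = (768 + 875*(-199)*(-272))/((((434 - 10462) - 428360)/(175585 + (205136 - 177575)/(158091 + 160893)))) = (768 + 47362000)/(((-10028 - 428360)/(175585 + 27561/318984))) = 47362768/((-438388/(175585 + 27561*(1/318984)))) = 47362768/((-438388/(175585 + 9187/106328))) = 47362768/((-438388/18669611067/106328)) = 47362768/((-438388*106328/18669611067)) = 47362768/(-46612919264/18669611067) = 47362768*(-18669611067/46612919264) = -55265278601034591/2913307454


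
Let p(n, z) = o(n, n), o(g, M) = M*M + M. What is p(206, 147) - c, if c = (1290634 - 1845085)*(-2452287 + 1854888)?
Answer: -331228430307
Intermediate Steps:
o(g, M) = M + M**2 (o(g, M) = M**2 + M = M + M**2)
p(n, z) = n*(1 + n)
c = 331228472949 (c = -554451*(-597399) = 331228472949)
p(206, 147) - c = 206*(1 + 206) - 1*331228472949 = 206*207 - 331228472949 = 42642 - 331228472949 = -331228430307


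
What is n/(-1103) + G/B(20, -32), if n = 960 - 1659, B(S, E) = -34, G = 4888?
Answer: -2683849/18751 ≈ -143.13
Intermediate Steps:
n = -699
n/(-1103) + G/B(20, -32) = -699/(-1103) + 4888/(-34) = -699*(-1/1103) + 4888*(-1/34) = 699/1103 - 2444/17 = -2683849/18751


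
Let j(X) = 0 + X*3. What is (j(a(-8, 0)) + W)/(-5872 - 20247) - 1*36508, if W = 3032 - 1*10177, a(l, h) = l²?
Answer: -953545499/26119 ≈ -36508.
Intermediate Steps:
W = -7145 (W = 3032 - 10177 = -7145)
j(X) = 3*X (j(X) = 0 + 3*X = 3*X)
(j(a(-8, 0)) + W)/(-5872 - 20247) - 1*36508 = (3*(-8)² - 7145)/(-5872 - 20247) - 1*36508 = (3*64 - 7145)/(-26119) - 36508 = (192 - 7145)*(-1/26119) - 36508 = -6953*(-1/26119) - 36508 = 6953/26119 - 36508 = -953545499/26119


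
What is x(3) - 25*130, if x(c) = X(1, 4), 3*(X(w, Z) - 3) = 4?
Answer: -9737/3 ≈ -3245.7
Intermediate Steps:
X(w, Z) = 13/3 (X(w, Z) = 3 + (1/3)*4 = 3 + 4/3 = 13/3)
x(c) = 13/3
x(3) - 25*130 = 13/3 - 25*130 = 13/3 - 3250 = -9737/3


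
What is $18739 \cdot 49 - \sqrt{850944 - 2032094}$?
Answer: $918211 - 5 i \sqrt{47246} \approx 9.1821 \cdot 10^{5} - 1086.8 i$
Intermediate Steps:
$18739 \cdot 49 - \sqrt{850944 - 2032094} = 918211 - \sqrt{-1181150} = 918211 - 5 i \sqrt{47246}$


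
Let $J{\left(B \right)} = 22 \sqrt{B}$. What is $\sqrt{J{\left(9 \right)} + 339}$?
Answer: $9 \sqrt{5} \approx 20.125$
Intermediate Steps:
$\sqrt{J{\left(9 \right)} + 339} = \sqrt{22 \sqrt{9} + 339} = \sqrt{22 \cdot 3 + 339} = \sqrt{66 + 339} = \sqrt{405} = 9 \sqrt{5}$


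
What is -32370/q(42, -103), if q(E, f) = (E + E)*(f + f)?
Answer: 5395/2884 ≈ 1.8707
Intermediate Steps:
q(E, f) = 4*E*f (q(E, f) = (2*E)*(2*f) = 4*E*f)
-32370/q(42, -103) = -32370/(4*42*(-103)) = -32370/(-17304) = -32370*(-1/17304) = 5395/2884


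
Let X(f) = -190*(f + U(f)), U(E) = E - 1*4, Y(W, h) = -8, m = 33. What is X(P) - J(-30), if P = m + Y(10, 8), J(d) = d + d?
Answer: -8680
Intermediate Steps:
J(d) = 2*d
U(E) = -4 + E (U(E) = E - 4 = -4 + E)
P = 25 (P = 33 - 8 = 25)
X(f) = 760 - 380*f (X(f) = -190*(f + (-4 + f)) = -190*(-4 + 2*f) = 760 - 380*f)
X(P) - J(-30) = (760 - 380*25) - 2*(-30) = (760 - 9500) - 1*(-60) = -8740 + 60 = -8680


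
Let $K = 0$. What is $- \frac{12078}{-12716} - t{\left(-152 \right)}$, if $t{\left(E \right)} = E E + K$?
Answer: $- \frac{13353563}{578} \approx -23103.0$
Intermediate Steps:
$t{\left(E \right)} = E^{2}$ ($t{\left(E \right)} = E E + 0 = E^{2} + 0 = E^{2}$)
$- \frac{12078}{-12716} - t{\left(-152 \right)} = - \frac{12078}{-12716} - \left(-152\right)^{2} = \left(-12078\right) \left(- \frac{1}{12716}\right) - 23104 = \frac{549}{578} - 23104 = - \frac{13353563}{578}$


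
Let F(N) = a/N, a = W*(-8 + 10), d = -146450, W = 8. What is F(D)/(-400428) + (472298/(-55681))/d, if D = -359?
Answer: 8503129256437/146529579044675925 ≈ 5.8030e-5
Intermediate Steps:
a = 16 (a = 8*(-8 + 10) = 8*2 = 16)
F(N) = 16/N
F(D)/(-400428) + (472298/(-55681))/d = (16/(-359))/(-400428) + (472298/(-55681))/(-146450) = (16*(-1/359))*(-1/400428) + (472298*(-1/55681))*(-1/146450) = -16/359*(-1/400428) - 472298/55681*(-1/146450) = 4/35938413 + 236149/4077241225 = 8503129256437/146529579044675925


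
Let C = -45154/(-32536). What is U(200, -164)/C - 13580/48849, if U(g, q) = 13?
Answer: 10024186256/1102863873 ≈ 9.0892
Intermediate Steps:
C = 22577/16268 (C = -45154*(-1/32536) = 22577/16268 ≈ 1.3878)
U(200, -164)/C - 13580/48849 = 13/(22577/16268) - 13580/48849 = 13*(16268/22577) - 13580*1/48849 = 211484/22577 - 13580/48849 = 10024186256/1102863873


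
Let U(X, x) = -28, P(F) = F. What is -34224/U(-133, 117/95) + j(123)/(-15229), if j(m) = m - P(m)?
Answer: 8556/7 ≈ 1222.3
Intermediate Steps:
j(m) = 0 (j(m) = m - m = 0)
-34224/U(-133, 117/95) + j(123)/(-15229) = -34224/(-28) + 0/(-15229) = -34224*(-1/28) + 0*(-1/15229) = 8556/7 + 0 = 8556/7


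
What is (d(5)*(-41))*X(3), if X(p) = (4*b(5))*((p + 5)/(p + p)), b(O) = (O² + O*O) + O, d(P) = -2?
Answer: 72160/3 ≈ 24053.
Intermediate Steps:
b(O) = O + 2*O² (b(O) = (O² + O²) + O = 2*O² + O = O + 2*O²)
X(p) = 110*(5 + p)/p (X(p) = (4*(5*(1 + 2*5)))*((p + 5)/(p + p)) = (4*(5*(1 + 10)))*((5 + p)/((2*p))) = (4*(5*11))*((5 + p)*(1/(2*p))) = (4*55)*((5 + p)/(2*p)) = 220*((5 + p)/(2*p)) = 110*(5 + p)/p)
(d(5)*(-41))*X(3) = (-2*(-41))*(110 + 550/3) = 82*(110 + 550*(⅓)) = 82*(110 + 550/3) = 82*(880/3) = 72160/3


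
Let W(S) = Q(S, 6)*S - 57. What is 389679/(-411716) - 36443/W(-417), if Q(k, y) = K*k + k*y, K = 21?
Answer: -922263014261/966492193668 ≈ -0.95424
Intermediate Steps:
Q(k, y) = 21*k + k*y
W(S) = -57 + 27*S² (W(S) = (S*(21 + 6))*S - 57 = (S*27)*S - 57 = (27*S)*S - 57 = 27*S² - 57 = -57 + 27*S²)
389679/(-411716) - 36443/W(-417) = 389679/(-411716) - 36443/(-57 + 27*(-417)²) = 389679*(-1/411716) - 36443/(-57 + 27*173889) = -389679/411716 - 36443/(-57 + 4695003) = -389679/411716 - 36443/4694946 = -922263014261/966492193668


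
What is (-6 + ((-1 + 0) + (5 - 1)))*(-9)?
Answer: 27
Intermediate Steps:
(-6 + ((-1 + 0) + (5 - 1)))*(-9) = (-6 + (-1 + 4))*(-9) = (-6 + 3)*(-9) = -3*(-9) = 27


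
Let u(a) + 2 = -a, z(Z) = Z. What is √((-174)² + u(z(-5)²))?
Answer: 3*√3361 ≈ 173.92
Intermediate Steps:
u(a) = -2 - a
√((-174)² + u(z(-5)²)) = √((-174)² + (-2 - 1*(-5)²)) = √(30276 + (-2 - 1*25)) = √(30276 + (-2 - 25)) = √(30276 - 27) = √30249 = 3*√3361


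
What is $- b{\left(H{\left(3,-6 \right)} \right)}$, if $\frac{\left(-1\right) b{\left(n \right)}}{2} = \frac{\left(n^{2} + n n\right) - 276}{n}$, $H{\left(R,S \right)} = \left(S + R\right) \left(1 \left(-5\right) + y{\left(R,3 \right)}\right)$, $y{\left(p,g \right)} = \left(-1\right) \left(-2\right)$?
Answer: $- \frac{76}{3} \approx -25.333$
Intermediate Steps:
$y{\left(p,g \right)} = 2$
$H{\left(R,S \right)} = - 3 R - 3 S$ ($H{\left(R,S \right)} = \left(S + R\right) \left(1 \left(-5\right) + 2\right) = \left(R + S\right) \left(-5 + 2\right) = \left(R + S\right) \left(-3\right) = - 3 R - 3 S$)
$b{\left(n \right)} = - \frac{2 \left(-276 + 2 n^{2}\right)}{n}$ ($b{\left(n \right)} = - 2 \frac{\left(n^{2} + n n\right) - 276}{n} = - 2 \frac{\left(n^{2} + n^{2}\right) - 276}{n} = - 2 \frac{2 n^{2} - 276}{n} = - 2 \frac{-276 + 2 n^{2}}{n} = - \frac{2 \left(-276 + 2 n^{2}\right)}{n}$)
$- b{\left(H{\left(3,-6 \right)} \right)} = - (- 4 \left(\left(-3\right) 3 - -18\right) + \frac{552}{\left(-3\right) 3 - -18}) = - (- 4 \left(-9 + 18\right) + \frac{552}{-9 + 18}) = - (\left(-4\right) 9 + \frac{552}{9}) = - (-36 + 552 \cdot \frac{1}{9}) = - (-36 + \frac{184}{3}) = \left(-1\right) \frac{76}{3} = - \frac{76}{3}$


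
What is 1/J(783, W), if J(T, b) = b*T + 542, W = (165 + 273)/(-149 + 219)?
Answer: 35/190447 ≈ 0.00018378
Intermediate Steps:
W = 219/35 (W = 438/70 = 438*(1/70) = 219/35 ≈ 6.2571)
J(T, b) = 542 + T*b (J(T, b) = T*b + 542 = 542 + T*b)
1/J(783, W) = 1/(542 + 783*(219/35)) = 1/(542 + 171477/35) = 1/(190447/35) = 35/190447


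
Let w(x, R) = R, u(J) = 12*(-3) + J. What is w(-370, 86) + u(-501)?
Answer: -451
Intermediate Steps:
u(J) = -36 + J
w(-370, 86) + u(-501) = 86 + (-36 - 501) = 86 - 537 = -451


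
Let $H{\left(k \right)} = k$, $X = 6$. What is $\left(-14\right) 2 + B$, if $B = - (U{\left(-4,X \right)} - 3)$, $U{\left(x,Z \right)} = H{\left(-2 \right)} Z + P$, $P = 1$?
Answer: $-14$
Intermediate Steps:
$U{\left(x,Z \right)} = 1 - 2 Z$ ($U{\left(x,Z \right)} = - 2 Z + 1 = 1 - 2 Z$)
$B = 14$ ($B = - (\left(1 - 12\right) - 3) = - (-11 - 3) = \left(-1\right) \left(-14\right) = 14$)
$\left(-14\right) 2 + B = \left(-14\right) 2 + 14 = -28 + 14 = -14$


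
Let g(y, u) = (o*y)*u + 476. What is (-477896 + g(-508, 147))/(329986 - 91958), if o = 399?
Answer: -7568286/59507 ≈ -127.18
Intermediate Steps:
g(y, u) = 476 + 399*u*y (g(y, u) = (399*y)*u + 476 = 399*u*y + 476 = 476 + 399*u*y)
(-477896 + g(-508, 147))/(329986 - 91958) = (-477896 + (476 + 399*147*(-508)))/(329986 - 91958) = (-477896 + (476 - 29795724))/238028 = (-477896 - 29795248)*(1/238028) = -30273144*1/238028 = -7568286/59507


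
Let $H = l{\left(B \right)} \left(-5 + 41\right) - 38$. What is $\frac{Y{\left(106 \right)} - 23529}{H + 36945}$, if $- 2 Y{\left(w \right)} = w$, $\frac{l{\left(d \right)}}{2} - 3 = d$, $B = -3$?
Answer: $- \frac{1814}{2839} \approx -0.63896$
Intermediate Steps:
$l{\left(d \right)} = 6 + 2 d$
$Y{\left(w \right)} = - \frac{w}{2}$
$H = -38$ ($H = \left(6 + 2 \left(-3\right)\right) \left(-5 + 41\right) - 38 = \left(6 - 6\right) 36 - 38 = 0 \cdot 36 - 38 = 0 - 38 = -38$)
$\frac{Y{\left(106 \right)} - 23529}{H + 36945} = \frac{\left(- \frac{1}{2}\right) 106 - 23529}{-38 + 36945} = \frac{-53 - 23529}{36907} = \left(-23582\right) \frac{1}{36907} = - \frac{1814}{2839}$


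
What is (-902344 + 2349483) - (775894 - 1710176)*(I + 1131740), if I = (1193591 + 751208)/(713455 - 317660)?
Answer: 418501897106670423/395795 ≈ 1.0574e+12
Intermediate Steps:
I = 1944799/395795 ≈ 4.9137
(-902344 + 2349483) - (775894 - 1710176)*(I + 1131740) = (-902344 + 2349483) - (775894 - 1710176)*(1944799/395795 + 1131740) = 1447139 - (-934282)*447938978099/395795 = 1447139 - 1*(-418501324336289918/395795) = 1447139 + 418501324336289918/395795 = 418501897106670423/395795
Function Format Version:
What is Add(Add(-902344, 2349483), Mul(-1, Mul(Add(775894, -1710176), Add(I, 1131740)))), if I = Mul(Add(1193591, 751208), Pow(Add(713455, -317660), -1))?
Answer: Rational(418501897106670423, 395795) ≈ 1.0574e+12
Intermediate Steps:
I = Rational(1944799, 395795) (I = Mul(1944799, Pow(395795, -1)) = Mul(1944799, Rational(1, 395795)) = Rational(1944799, 395795) ≈ 4.9137)
Add(Add(-902344, 2349483), Mul(-1, Mul(Add(775894, -1710176), Add(I, 1131740)))) = Add(Add(-902344, 2349483), Mul(-1, Mul(Add(775894, -1710176), Add(Rational(1944799, 395795), 1131740)))) = Add(1447139, Mul(-1, Mul(-934282, Rational(447938978099, 395795)))) = Add(1447139, Mul(-1, Rational(-418501324336289918, 395795))) = Add(1447139, Rational(418501324336289918, 395795)) = Rational(418501897106670423, 395795)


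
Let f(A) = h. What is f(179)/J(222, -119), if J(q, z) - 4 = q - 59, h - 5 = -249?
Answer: -244/167 ≈ -1.4611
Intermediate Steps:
h = -244 (h = 5 - 249 = -244)
J(q, z) = -55 + q (J(q, z) = 4 + (q - 59) = 4 + (-59 + q) = -55 + q)
f(A) = -244
f(179)/J(222, -119) = -244/(-55 + 222) = -244/167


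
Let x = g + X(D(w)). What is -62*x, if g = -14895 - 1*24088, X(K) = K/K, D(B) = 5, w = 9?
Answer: 2416884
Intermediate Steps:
X(K) = 1
g = -38983 (g = -14895 - 24088 = -38983)
x = -38982 (x = -38983 + 1 = -38982)
-62*x = -62*(-38982) = 2416884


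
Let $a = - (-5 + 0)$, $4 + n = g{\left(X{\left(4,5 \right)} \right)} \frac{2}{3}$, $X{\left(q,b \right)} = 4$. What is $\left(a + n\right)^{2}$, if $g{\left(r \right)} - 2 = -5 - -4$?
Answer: $\frac{25}{9} \approx 2.7778$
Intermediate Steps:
$g{\left(r \right)} = 1$ ($g{\left(r \right)} = 2 - 1 = 1$)
$n = - \frac{10}{3}$ ($n = -4 + 1 \cdot \frac{2}{3} = -4 + \frac{2}{3} = - \frac{10}{3} \approx -3.3333$)
$a = 5$ ($a = \left(-1\right) \left(-5\right) = 5$)
$\left(a + n\right)^{2} = \left(5 - \frac{10}{3}\right)^{2} = \left(\frac{5}{3}\right)^{2} = \frac{25}{9}$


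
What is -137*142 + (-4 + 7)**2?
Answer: -19445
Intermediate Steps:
-137*142 + (-4 + 7)**2 = -19454 + 3**2 = -19454 + 9 = -19445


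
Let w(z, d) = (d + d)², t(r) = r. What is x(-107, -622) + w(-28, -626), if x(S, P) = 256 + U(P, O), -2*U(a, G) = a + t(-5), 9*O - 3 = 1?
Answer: 3136147/2 ≈ 1.5681e+6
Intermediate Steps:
O = 4/9 (O = ⅓ + (⅑)*1 = ⅓ + ⅑ = 4/9 ≈ 0.44444)
U(a, G) = 5/2 - a/2 (U(a, G) = -(a - 5)/2 = -(-5 + a)/2 = 5/2 - a/2)
w(z, d) = 4*d² (w(z, d) = (2*d)² = 4*d²)
x(S, P) = 517/2 - P/2 (x(S, P) = 256 + (5/2 - P/2) = 517/2 - P/2)
x(-107, -622) + w(-28, -626) = (517/2 - ½*(-622)) + 4*(-626)² = (517/2 + 311) + 4*391876 = 1139/2 + 1567504 = 3136147/2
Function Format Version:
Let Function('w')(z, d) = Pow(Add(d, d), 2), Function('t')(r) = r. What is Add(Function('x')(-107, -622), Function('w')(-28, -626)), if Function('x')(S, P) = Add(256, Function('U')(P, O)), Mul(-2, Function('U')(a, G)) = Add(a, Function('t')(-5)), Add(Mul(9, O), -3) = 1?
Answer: Rational(3136147, 2) ≈ 1.5681e+6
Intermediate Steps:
O = Rational(4, 9) (O = Add(Rational(1, 3), Mul(Rational(1, 9), 1)) = Add(Rational(1, 3), Rational(1, 9)) = Rational(4, 9) ≈ 0.44444)
Function('U')(a, G) = Add(Rational(5, 2), Mul(Rational(-1, 2), a)) (Function('U')(a, G) = Mul(Rational(-1, 2), Add(a, -5)) = Mul(Rational(-1, 2), Add(-5, a)) = Add(Rational(5, 2), Mul(Rational(-1, 2), a)))
Function('w')(z, d) = Mul(4, Pow(d, 2)) (Function('w')(z, d) = Pow(Mul(2, d), 2) = Mul(4, Pow(d, 2)))
Function('x')(S, P) = Add(Rational(517, 2), Mul(Rational(-1, 2), P)) (Function('x')(S, P) = Add(256, Add(Rational(5, 2), Mul(Rational(-1, 2), P))) = Add(Rational(517, 2), Mul(Rational(-1, 2), P)))
Add(Function('x')(-107, -622), Function('w')(-28, -626)) = Add(Add(Rational(517, 2), Mul(Rational(-1, 2), -622)), Mul(4, Pow(-626, 2))) = Add(Add(Rational(517, 2), 311), Mul(4, 391876)) = Add(Rational(1139, 2), 1567504) = Rational(3136147, 2)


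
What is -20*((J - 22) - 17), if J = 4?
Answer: 700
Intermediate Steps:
-20*((J - 22) - 17) = -20*((4 - 22) - 17) = -20*(-18 - 17) = -20*(-35) = 700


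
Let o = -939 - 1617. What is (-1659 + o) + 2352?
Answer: -1863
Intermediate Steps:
o = -2556
(-1659 + o) + 2352 = (-1659 - 2556) + 2352 = -4215 + 2352 = -1863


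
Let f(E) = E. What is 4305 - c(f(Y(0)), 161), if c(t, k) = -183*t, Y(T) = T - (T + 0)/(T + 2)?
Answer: 4305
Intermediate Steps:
Y(T) = T - T/(2 + T)
4305 - c(f(Y(0)), 161) = 4305 - (-183)*0*(1 + 0)/(2 + 0) = 4305 - (-183)*0*1/2 = 4305 - (-183)*0*(1/2)*1 = 4305 - (-183)*0 = 4305 - 1*0 = 4305 + 0 = 4305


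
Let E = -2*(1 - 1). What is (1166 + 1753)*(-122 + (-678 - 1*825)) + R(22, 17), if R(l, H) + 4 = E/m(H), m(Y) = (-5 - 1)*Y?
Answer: -4743379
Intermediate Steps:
E = 0 (E = -2*0 = 0)
m(Y) = -6*Y
R(l, H) = -4 (R(l, H) = -4 + 0/((-6*H)) = -4 + 0*(-1/(6*H)) = -4 + 0 = -4)
(1166 + 1753)*(-122 + (-678 - 1*825)) + R(22, 17) = (1166 + 1753)*(-122 + (-678 - 1*825)) - 4 = 2919*(-122 + (-678 - 825)) - 4 = 2919*(-122 - 1503) - 4 = 2919*(-1625) - 4 = -4743375 - 4 = -4743379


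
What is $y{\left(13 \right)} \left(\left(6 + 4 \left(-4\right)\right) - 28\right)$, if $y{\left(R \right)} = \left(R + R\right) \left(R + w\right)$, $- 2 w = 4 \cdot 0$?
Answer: $-12844$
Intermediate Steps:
$w = 0$ ($w = - \frac{4 \cdot 0}{2} = \left(- \frac{1}{2}\right) 0 = 0$)
$y{\left(R \right)} = 2 R^{2}$ ($y{\left(R \right)} = \left(R + R\right) \left(R + 0\right) = 2 R R = 2 R^{2}$)
$y{\left(13 \right)} \left(\left(6 + 4 \left(-4\right)\right) - 28\right) = 2 \cdot 13^{2} \left(\left(6 + 4 \left(-4\right)\right) - 28\right) = 2 \cdot 169 \left(\left(6 - 16\right) - 28\right) = 338 \left(-10 - 28\right) = 338 \left(-38\right) = -12844$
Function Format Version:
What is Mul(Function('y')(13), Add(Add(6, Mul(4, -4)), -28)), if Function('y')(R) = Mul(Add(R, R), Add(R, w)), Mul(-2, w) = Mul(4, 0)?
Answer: -12844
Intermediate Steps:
w = 0 (w = Mul(Rational(-1, 2), Mul(4, 0)) = Mul(Rational(-1, 2), 0) = 0)
Function('y')(R) = Mul(2, Pow(R, 2)) (Function('y')(R) = Mul(Add(R, R), Add(R, 0)) = Mul(Mul(2, R), R) = Mul(2, Pow(R, 2)))
Mul(Function('y')(13), Add(Add(6, Mul(4, -4)), -28)) = Mul(Mul(2, Pow(13, 2)), Add(Add(6, Mul(4, -4)), -28)) = Mul(Mul(2, 169), Add(Add(6, -16), -28)) = Mul(338, Add(-10, -28)) = Mul(338, -38) = -12844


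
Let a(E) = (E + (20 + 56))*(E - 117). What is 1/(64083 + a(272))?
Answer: 1/118023 ≈ 8.4729e-6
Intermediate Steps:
a(E) = (-117 + E)*(76 + E) (a(E) = (E + 76)*(-117 + E) = (76 + E)*(-117 + E) = (-117 + E)*(76 + E))
1/(64083 + a(272)) = 1/(64083 + (-8892 + 272² - 41*272)) = 1/(64083 + (-8892 + 73984 - 11152)) = 1/(64083 + 53940) = 1/118023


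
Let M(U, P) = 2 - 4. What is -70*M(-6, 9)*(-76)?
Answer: -10640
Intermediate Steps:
M(U, P) = -2
-70*M(-6, 9)*(-76) = -70*(-2)*(-76) = 140*(-76) = -10640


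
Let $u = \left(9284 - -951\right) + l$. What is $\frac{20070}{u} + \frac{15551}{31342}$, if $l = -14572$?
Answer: $- \frac{561589253}{135930254} \approx -4.1315$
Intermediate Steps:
$u = -4337$ ($u = \left(9284 - -951\right) - 14572 = \left(9284 + 951\right) - 14572 = 10235 - 14572 = -4337$)
$\frac{20070}{u} + \frac{15551}{31342} = \frac{20070}{-4337} + \frac{15551}{31342} = 20070 \left(- \frac{1}{4337}\right) + 15551 \cdot \frac{1}{31342} = - \frac{20070}{4337} + \frac{15551}{31342} = - \frac{561589253}{135930254}$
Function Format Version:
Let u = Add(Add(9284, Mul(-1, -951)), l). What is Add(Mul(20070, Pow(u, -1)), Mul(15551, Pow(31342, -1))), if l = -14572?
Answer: Rational(-561589253, 135930254) ≈ -4.1315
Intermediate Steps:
u = -4337 (u = Add(Add(9284, Mul(-1, -951)), -14572) = Add(Add(9284, 951), -14572) = Add(10235, -14572) = -4337)
Add(Mul(20070, Pow(u, -1)), Mul(15551, Pow(31342, -1))) = Add(Mul(20070, Pow(-4337, -1)), Mul(15551, Pow(31342, -1))) = Add(Mul(20070, Rational(-1, 4337)), Mul(15551, Rational(1, 31342))) = Add(Rational(-20070, 4337), Rational(15551, 31342)) = Rational(-561589253, 135930254)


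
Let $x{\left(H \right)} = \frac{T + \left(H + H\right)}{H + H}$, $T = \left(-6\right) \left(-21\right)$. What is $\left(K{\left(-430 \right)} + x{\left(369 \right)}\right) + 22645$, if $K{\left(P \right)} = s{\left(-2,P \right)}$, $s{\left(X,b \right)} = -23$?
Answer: $\frac{927550}{41} \approx 22623.0$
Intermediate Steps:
$K{\left(P \right)} = -23$
$T = 126$
$x{\left(H \right)} = \frac{126 + 2 H}{2 H}$ ($x{\left(H \right)} = \frac{126 + \left(H + H\right)}{H + H} = \frac{126 + 2 H}{2 H}$)
$\left(K{\left(-430 \right)} + x{\left(369 \right)}\right) + 22645 = \left(-23 + \frac{63 + 369}{369}\right) + 22645 = \left(-23 + \frac{1}{369} \cdot 432\right) + 22645 = \left(-23 + \frac{48}{41}\right) + 22645 = - \frac{895}{41} + 22645 = \frac{927550}{41}$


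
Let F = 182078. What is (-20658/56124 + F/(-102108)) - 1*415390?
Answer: -16531192379414/39796593 ≈ -4.1539e+5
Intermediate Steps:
(-20658/56124 + F/(-102108)) - 1*415390 = (-20658/56124 + 182078/(-102108)) - 1*415390 = (-20658*1/56124 + 182078*(-1/102108)) - 415390 = (-3443/9354 - 91039/51054) - 415390 = -85613144/39796593 - 415390 = -16531192379414/39796593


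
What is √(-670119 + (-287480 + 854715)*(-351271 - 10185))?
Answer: I*√205031164279 ≈ 4.528e+5*I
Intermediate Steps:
√(-670119 + (-287480 + 854715)*(-351271 - 10185)) = √(-670119 + 567235*(-361456)) = √(-670119 - 205030494160) = √(-205031164279) = I*√205031164279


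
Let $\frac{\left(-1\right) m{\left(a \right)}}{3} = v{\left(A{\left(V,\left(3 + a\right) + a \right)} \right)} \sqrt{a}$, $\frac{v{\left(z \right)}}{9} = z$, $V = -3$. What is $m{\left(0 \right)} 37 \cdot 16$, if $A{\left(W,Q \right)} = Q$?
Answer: $0$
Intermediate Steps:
$v{\left(z \right)} = 9 z$
$m{\left(a \right)} = - 3 \sqrt{a} \left(27 + 18 a\right)$ ($m{\left(a \right)} = - 3 \cdot 9 \left(\left(3 + a\right) + a\right) \sqrt{a} = - 3 \cdot 9 \left(3 + 2 a\right) \sqrt{a} = - 3 \left(27 + 18 a\right) \sqrt{a} = - 3 \sqrt{a} \left(27 + 18 a\right)$)
$m{\left(0 \right)} 37 \cdot 16 = \sqrt{0} \left(-81 - 0\right) 37 \cdot 16 = 0 \left(-81 + 0\right) 37 \cdot 16 = 0 \left(-81\right) 37 \cdot 16 = 0 \cdot 37 \cdot 16 = 0 \cdot 16 = 0$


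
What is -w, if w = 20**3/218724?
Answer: -2000/54681 ≈ -0.036576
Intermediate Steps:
w = 2000/54681 (w = 8000*(1/218724) = 2000/54681 ≈ 0.036576)
-w = -1*2000/54681 = -2000/54681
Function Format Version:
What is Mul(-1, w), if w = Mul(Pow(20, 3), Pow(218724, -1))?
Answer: Rational(-2000, 54681) ≈ -0.036576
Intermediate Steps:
w = Rational(2000, 54681) (w = Mul(8000, Rational(1, 218724)) = Rational(2000, 54681) ≈ 0.036576)
Mul(-1, w) = Mul(-1, Rational(2000, 54681)) = Rational(-2000, 54681)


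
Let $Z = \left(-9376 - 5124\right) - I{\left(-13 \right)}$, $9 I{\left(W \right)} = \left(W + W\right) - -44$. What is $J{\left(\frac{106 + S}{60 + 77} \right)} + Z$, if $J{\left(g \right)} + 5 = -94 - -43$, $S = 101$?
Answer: $-14558$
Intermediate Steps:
$I{\left(W \right)} = \frac{44}{9} + \frac{2 W}{9}$ ($I{\left(W \right)} = \frac{\left(W + W\right) - -44}{9} = \frac{2 W + 44}{9} = \frac{44 + 2 W}{9} = \frac{44}{9} + \frac{2 W}{9}$)
$J{\left(g \right)} = -56$ ($J{\left(g \right)} = -5 - 51 = -56$)
$Z = -14502$ ($Z = \left(-9376 - 5124\right) - \left(\frac{44}{9} + \frac{2}{9} \left(-13\right)\right) = -14500 - \left(\frac{44}{9} - \frac{26}{9}\right) = -14500 - 2 = -14502$)
$J{\left(\frac{106 + S}{60 + 77} \right)} + Z = -56 - 14502 = -14558$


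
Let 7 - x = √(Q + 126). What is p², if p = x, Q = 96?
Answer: (7 - √222)² ≈ 62.405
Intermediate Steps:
x = 7 - √222 (x = 7 - √(96 + 126) = 7 - √222 ≈ -7.8997)
p = 7 - √222 ≈ -7.8997
p² = (7 - √222)²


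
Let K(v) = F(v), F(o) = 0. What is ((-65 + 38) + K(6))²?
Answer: 729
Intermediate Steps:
K(v) = 0
((-65 + 38) + K(6))² = ((-65 + 38) + 0)² = (-27 + 0)² = (-27)² = 729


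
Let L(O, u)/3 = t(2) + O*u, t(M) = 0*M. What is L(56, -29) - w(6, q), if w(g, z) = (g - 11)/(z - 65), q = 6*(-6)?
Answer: -492077/101 ≈ -4872.0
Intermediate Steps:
q = -36
t(M) = 0
w(g, z) = (-11 + g)/(-65 + z)
L(O, u) = 3*O*u (L(O, u) = 3*(0 + O*u) = 3*(O*u) = 3*O*u)
L(56, -29) - w(6, q) = 3*56*(-29) - (-11 + 6)/(-65 - 36) = -4872 - (-5)/(-101) = -4872 - (-1)*(-5)/101 = -4872 - 1*5/101 = -4872 - 5/101 = -492077/101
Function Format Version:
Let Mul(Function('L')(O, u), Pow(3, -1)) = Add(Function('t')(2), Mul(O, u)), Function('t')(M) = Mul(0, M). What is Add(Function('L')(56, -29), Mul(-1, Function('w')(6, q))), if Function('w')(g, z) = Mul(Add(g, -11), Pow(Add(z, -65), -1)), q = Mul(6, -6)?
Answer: Rational(-492077, 101) ≈ -4872.0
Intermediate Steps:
q = -36
Function('t')(M) = 0
Function('w')(g, z) = Mul(Pow(Add(-65, z), -1), Add(-11, g)) (Function('w')(g, z) = Mul(Add(-11, g), Pow(Add(-65, z), -1)) = Mul(Pow(Add(-65, z), -1), Add(-11, g)))
Function('L')(O, u) = Mul(3, O, u) (Function('L')(O, u) = Mul(3, Add(0, Mul(O, u))) = Mul(3, Mul(O, u)) = Mul(3, O, u))
Add(Function('L')(56, -29), Mul(-1, Function('w')(6, q))) = Add(Mul(3, 56, -29), Mul(-1, Mul(Pow(Add(-65, -36), -1), Add(-11, 6)))) = Add(-4872, Mul(-1, Mul(Pow(-101, -1), -5))) = Add(-4872, Mul(-1, Mul(Rational(-1, 101), -5))) = Add(-4872, Mul(-1, Rational(5, 101))) = Add(-4872, Rational(-5, 101)) = Rational(-492077, 101)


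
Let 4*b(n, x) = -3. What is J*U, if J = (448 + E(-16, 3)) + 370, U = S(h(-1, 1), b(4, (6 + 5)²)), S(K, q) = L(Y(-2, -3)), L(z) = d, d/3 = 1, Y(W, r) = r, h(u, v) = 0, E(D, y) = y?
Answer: 2463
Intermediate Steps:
b(n, x) = -¾ (b(n, x) = (¼)*(-3) = -¾)
d = 3 (d = 3*1 = 3)
L(z) = 3
S(K, q) = 3
U = 3
J = 821 (J = (448 + 3) + 370 = 451 + 370 = 821)
J*U = 821*3 = 2463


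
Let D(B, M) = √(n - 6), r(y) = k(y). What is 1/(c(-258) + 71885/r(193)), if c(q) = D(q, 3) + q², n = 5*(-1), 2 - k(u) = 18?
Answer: 15890224/986325076137 - 256*I*√11/986325076137 ≈ 1.6111e-5 - 8.6083e-10*I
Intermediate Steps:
k(u) = -16 (k(u) = 2 - 1*18 = 2 - 18 = -16)
r(y) = -16
n = -5
D(B, M) = I*√11 (D(B, M) = √(-5 - 6) = √(-11) = I*√11)
c(q) = q² + I*√11 (c(q) = I*√11 + q² = q² + I*√11)
1/(c(-258) + 71885/r(193)) = 1/(((-258)² + I*√11) + 71885/(-16)) = 1/((66564 + I*√11) + 71885*(-1/16)) = 1/((66564 + I*√11) - 71885/16) = 1/(993139/16 + I*√11)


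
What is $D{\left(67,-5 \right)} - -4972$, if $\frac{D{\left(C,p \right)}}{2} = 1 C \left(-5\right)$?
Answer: $4302$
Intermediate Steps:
$D{\left(C,p \right)} = - 10 C$ ($D{\left(C,p \right)} = 2 \cdot 1 C \left(-5\right) = 2 C \left(-5\right) = 2 \left(- 5 C\right) = - 10 C$)
$D{\left(67,-5 \right)} - -4972 = \left(-10\right) 67 - -4972 = -670 + 4972 = 4302$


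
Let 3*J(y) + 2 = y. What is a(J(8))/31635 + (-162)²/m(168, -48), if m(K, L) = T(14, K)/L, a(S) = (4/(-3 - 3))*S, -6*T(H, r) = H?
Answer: 358658902052/664335 ≈ 5.3988e+5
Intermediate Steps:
T(H, r) = -H/6
J(y) = -⅔ + y/3
a(S) = -2*S/3 (a(S) = (4/(-6))*S = (-⅙*4)*S = -2*S/3)
m(K, L) = -7/(3*L) (m(K, L) = (-⅙*14)/L = -7/(3*L))
a(J(8))/31635 + (-162)²/m(168, -48) = -2*(-⅔ + (⅓)*8)/3/31635 + (-162)²/((-7/3/(-48))) = -2*(-⅔ + 8/3)/3*(1/31635) + 26244/((-7/3*(-1/48))) = -⅔*2*(1/31635) + 26244/(7/144) = -4/3*1/31635 + 26244*(144/7) = -4/94905 + 3779136/7 = 358658902052/664335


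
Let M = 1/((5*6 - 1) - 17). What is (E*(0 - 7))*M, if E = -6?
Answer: 7/2 ≈ 3.5000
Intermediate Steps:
M = 1/12 (M = 1/((30 - 1) - 17) = 1/(29 - 17) = 1/12 ≈ 0.083333)
(E*(0 - 7))*M = -6*(0 - 7)*(1/12) = -6*(-7)*(1/12) = 42*(1/12) = 7/2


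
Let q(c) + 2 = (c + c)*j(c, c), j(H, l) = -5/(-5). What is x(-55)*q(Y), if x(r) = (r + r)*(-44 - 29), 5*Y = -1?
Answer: -19272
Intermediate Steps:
Y = -1/5 (Y = (1/5)*(-1) = -1/5 ≈ -0.20000)
j(H, l) = 1 (j(H, l) = -5*(-1/5) = 1)
q(c) = -2 + 2*c (q(c) = -2 + (c + c)*1 = -2 + (2*c)*1 = -2 + 2*c)
x(r) = -146*r (x(r) = (2*r)*(-73) = -146*r)
x(-55)*q(Y) = (-146*(-55))*(-2 + 2*(-1/5)) = 8030*(-2 - 2/5) = 8030*(-12/5) = -19272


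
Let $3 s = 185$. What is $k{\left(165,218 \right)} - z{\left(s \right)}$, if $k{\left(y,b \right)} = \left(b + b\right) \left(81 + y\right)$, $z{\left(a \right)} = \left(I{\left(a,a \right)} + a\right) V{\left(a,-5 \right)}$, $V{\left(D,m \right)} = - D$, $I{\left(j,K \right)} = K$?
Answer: $\frac{1033754}{9} \approx 1.1486 \cdot 10^{5}$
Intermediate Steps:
$s = \frac{185}{3}$ ($s = \frac{1}{3} \cdot 185 = \frac{185}{3} \approx 61.667$)
$z{\left(a \right)} = - 2 a^{2}$ ($z{\left(a \right)} = \left(a + a\right) \left(- a\right) = 2 a \left(- a\right) = - 2 a^{2}$)
$k{\left(y,b \right)} = 2 b \left(81 + y\right)$
$k{\left(165,218 \right)} - z{\left(s \right)} = 2 \cdot 218 \left(81 + 165\right) - - 2 \left(\frac{185}{3}\right)^{2} = 2 \cdot 218 \cdot 246 - \left(-2\right) \frac{34225}{9} = 107256 - - \frac{68450}{9} = 107256 + \frac{68450}{9} = \frac{1033754}{9}$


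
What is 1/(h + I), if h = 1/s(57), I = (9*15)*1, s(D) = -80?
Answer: 80/10799 ≈ 0.0074081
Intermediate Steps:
I = 135 (I = 135*1 = 135)
h = -1/80 (h = 1/(-80) = -1/80 ≈ -0.012500)
1/(h + I) = 1/(-1/80 + 135) = 1/(10799/80) = 80/10799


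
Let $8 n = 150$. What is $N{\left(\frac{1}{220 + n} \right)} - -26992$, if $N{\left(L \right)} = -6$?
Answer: $26986$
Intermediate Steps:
$n = \frac{75}{4}$ ($n = \frac{1}{8} \cdot 150 = \frac{75}{4} \approx 18.75$)
$N{\left(\frac{1}{220 + n} \right)} - -26992 = -6 - -26992 = -6 + 26992 = 26986$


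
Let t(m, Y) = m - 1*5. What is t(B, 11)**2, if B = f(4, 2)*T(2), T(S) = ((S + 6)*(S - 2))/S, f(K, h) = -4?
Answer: 25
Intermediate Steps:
T(S) = (-2 + S)*(6 + S)/S (T(S) = ((6 + S)*(-2 + S))/S = ((-2 + S)*(6 + S))/S = (-2 + S)*(6 + S)/S)
B = 0 (B = -4*(4 + 2 - 12/2) = -4*(4 + 2 - 12*1/2) = -4*(4 + 2 - 6) = -4*0 = 0)
t(m, Y) = -5 + m (t(m, Y) = m - 5 = -5 + m)
t(B, 11)**2 = (-5 + 0)**2 = (-5)**2 = 25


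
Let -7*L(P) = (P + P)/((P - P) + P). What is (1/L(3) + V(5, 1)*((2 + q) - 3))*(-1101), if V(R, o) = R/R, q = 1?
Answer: 7707/2 ≈ 3853.5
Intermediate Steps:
L(P) = -2/7 (L(P) = -(P + P)/(7*((P - P) + P)) = -2*P/(7*(0 + P)) = -2*P/(7*P) = -⅐*2 = -2/7)
V(R, o) = 1
(1/L(3) + V(5, 1)*((2 + q) - 3))*(-1101) = (1/(-2/7) + 1*((2 + 1) - 3))*(-1101) = (-7/2 + 1*(3 - 3))*(-1101) = (-7/2 + 1*0)*(-1101) = (-7/2 + 0)*(-1101) = -7/2*(-1101) = 7707/2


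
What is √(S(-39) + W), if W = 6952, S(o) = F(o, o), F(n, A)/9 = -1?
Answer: √6943 ≈ 83.325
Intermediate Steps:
F(n, A) = -9 (F(n, A) = 9*(-1) = -9)
S(o) = -9
√(S(-39) + W) = √(-9 + 6952) = √6943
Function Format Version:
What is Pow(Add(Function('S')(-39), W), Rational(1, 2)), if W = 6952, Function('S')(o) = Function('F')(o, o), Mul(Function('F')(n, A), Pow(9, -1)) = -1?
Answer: Pow(6943, Rational(1, 2)) ≈ 83.325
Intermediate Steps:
Function('F')(n, A) = -9 (Function('F')(n, A) = Mul(9, -1) = -9)
Function('S')(o) = -9
Pow(Add(Function('S')(-39), W), Rational(1, 2)) = Pow(Add(-9, 6952), Rational(1, 2)) = Pow(6943, Rational(1, 2))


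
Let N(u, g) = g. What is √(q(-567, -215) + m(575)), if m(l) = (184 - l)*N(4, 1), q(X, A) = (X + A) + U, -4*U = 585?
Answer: I*√5277/2 ≈ 36.321*I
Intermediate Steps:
U = -585/4 (U = -¼*585 = -585/4 ≈ -146.25)
q(X, A) = -585/4 + A + X (q(X, A) = (X + A) - 585/4 = (A + X) - 585/4 = -585/4 + A + X)
m(l) = 184 - l (m(l) = (184 - l)*1 = 184 - l)
√(q(-567, -215) + m(575)) = √((-585/4 - 215 - 567) + (184 - 1*575)) = √(-3713/4 + (184 - 575)) = √(-3713/4 - 391) = √(-5277/4) = I*√5277/2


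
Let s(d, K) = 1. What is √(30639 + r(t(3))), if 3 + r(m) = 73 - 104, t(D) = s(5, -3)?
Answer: √30605 ≈ 174.94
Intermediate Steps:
t(D) = 1
r(m) = -34 (r(m) = -3 + (73 - 104) = -3 - 31 = -34)
√(30639 + r(t(3))) = √(30639 - 34) = √30605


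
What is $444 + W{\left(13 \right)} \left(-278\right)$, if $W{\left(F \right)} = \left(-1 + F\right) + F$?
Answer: $-6506$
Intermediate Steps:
$W{\left(F \right)} = -1 + 2 F$
$444 + W{\left(13 \right)} \left(-278\right) = 444 + \left(-1 + 2 \cdot 13\right) \left(-278\right) = 444 + \left(-1 + 26\right) \left(-278\right) = 444 + 25 \left(-278\right) = 444 - 6950 = -6506$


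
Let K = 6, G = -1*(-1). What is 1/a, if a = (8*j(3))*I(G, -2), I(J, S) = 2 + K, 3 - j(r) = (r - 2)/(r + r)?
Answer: 3/544 ≈ 0.0055147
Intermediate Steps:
G = 1
j(r) = 3 - (-2 + r)/(2*r) (j(r) = 3 - (r - 2)/(r + r) = 3 - (-2 + r)/(2*r))
I(J, S) = 8 (I(J, S) = 2 + 6 = 8)
a = 544/3 (a = (8*(5/2 + 1/3))*8 = (8*(5/2 + ⅓))*8 = (8*(17/6))*8 = (68/3)*8 = 544/3 ≈ 181.33)
1/a = 1/(544/3) = 3/544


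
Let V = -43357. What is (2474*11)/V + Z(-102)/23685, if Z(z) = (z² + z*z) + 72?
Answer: 17382038/68460703 ≈ 0.25390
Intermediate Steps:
Z(z) = 72 + 2*z² (Z(z) = (z² + z²) + 72 = 2*z² + 72 = 72 + 2*z²)
(2474*11)/V + Z(-102)/23685 = (2474*11)/(-43357) + (72 + 2*(-102)²)/23685 = 27214*(-1/43357) + (72 + 2*10404)*(1/23685) = -27214/43357 + (72 + 20808)*(1/23685) = -27214/43357 + 20880*(1/23685) = -27214/43357 + 1392/1579 = 17382038/68460703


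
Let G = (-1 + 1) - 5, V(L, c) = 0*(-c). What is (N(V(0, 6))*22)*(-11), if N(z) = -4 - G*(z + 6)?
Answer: -6292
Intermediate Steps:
V(L, c) = 0
G = -5 (G = 0 - 5 = -5)
N(z) = 26 + 5*z (N(z) = -4 - (-5)*(z + 6) = -4 - (-5)*(6 + z) = -4 - (-30 - 5*z) = -4 + (30 + 5*z) = 26 + 5*z)
(N(V(0, 6))*22)*(-11) = ((26 + 5*0)*22)*(-11) = ((26 + 0)*22)*(-11) = (26*22)*(-11) = 572*(-11) = -6292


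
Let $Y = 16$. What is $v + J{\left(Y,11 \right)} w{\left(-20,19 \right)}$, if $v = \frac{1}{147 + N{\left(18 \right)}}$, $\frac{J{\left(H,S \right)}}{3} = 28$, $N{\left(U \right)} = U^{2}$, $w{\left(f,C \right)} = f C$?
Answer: $- \frac{15034319}{471} \approx -31920.0$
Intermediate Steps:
$w{\left(f,C \right)} = C f$
$J{\left(H,S \right)} = 84$ ($J{\left(H,S \right)} = 3 \cdot 28 = 84$)
$v = \frac{1}{471}$ ($v = \frac{1}{147 + 18^{2}} = \frac{1}{147 + 324} = \frac{1}{471} \approx 0.0021231$)
$v + J{\left(Y,11 \right)} w{\left(-20,19 \right)} = \frac{1}{471} + 84 \cdot 19 \left(-20\right) = \frac{1}{471} + 84 \left(-380\right) = \frac{1}{471} - 31920 = - \frac{15034319}{471}$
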